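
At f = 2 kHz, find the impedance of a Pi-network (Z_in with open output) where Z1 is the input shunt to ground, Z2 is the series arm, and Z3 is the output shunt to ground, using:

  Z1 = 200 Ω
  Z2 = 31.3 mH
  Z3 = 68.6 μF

Step 1 — Angular frequency: ω = 2π·f = 2π·2000 = 1.257e+04 rad/s.
Step 2 — Component impedances:
  Z1: Z = R = 200 Ω
  Z2: Z = jωL = j·1.257e+04·0.0313 = 0 + j393.3 Ω
  Z3: Z = 1/(jωC) = -j/(ω·C) = 0 - j1.16 Ω
Step 3 — With open output, the series arm Z2 and the output shunt Z3 appear in series to ground: Z2 + Z3 = 0 + j392.2 Ω.
Step 4 — Parallel with input shunt Z1: Z_in = Z1 || (Z2 + Z3) = 158.7 + j80.94 Ω = 178.2∠27.0° Ω.

Z = 158.7 + j80.94 Ω = 178.2∠27.0° Ω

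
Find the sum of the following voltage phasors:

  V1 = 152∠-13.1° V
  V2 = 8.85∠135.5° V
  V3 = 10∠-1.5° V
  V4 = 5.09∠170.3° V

Step 1 — Convert each phasor to rectangular form:
  V1 = 152·(cos(-13.1°) + j·sin(-13.1°)) = 148 - j34.45 V
  V2 = 8.85·(cos(135.5°) + j·sin(135.5°)) = -6.312 + j6.203 V
  V3 = 10·(cos(-1.5°) + j·sin(-1.5°)) = 9.997 - j0.2618 V
  V4 = 5.09·(cos(170.3°) + j·sin(170.3°)) = -5.017 + j0.8576 V
Step 2 — Sum components: V_total = 146.7 - j27.65 V.
Step 3 — Convert to polar: |V_total| = 149.3 V, ∠V_total = -10.7°.

V_total = 149.3∠-10.7° V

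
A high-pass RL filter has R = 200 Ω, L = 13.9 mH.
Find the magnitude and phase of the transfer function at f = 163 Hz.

Step 1 — Angular frequency: ω = 2π·163 = 1024 rad/s.
Step 2 — Transfer function: H(jω) = jωL/(R + jωL).
Step 3 — Numerator jωL = j·14.24; denominator R + jωL = 200 + j14.24.
Step 4 — H = 0.005041 + j0.07082.
Step 5 — Magnitude: |H| = 0.071 (-23.0 dB); phase: φ = 85.9°.

|H| = 0.071 (-23.0 dB), φ = 85.9°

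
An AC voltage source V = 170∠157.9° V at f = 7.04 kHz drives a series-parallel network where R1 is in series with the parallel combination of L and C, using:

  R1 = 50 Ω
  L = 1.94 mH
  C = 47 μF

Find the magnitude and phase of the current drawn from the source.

Step 1 — Angular frequency: ω = 2π·f = 2π·7040 = 4.423e+04 rad/s.
Step 2 — Component impedances:
  R1: Z = R = 50 Ω
  L: Z = jωL = j·4.423e+04·0.00194 = 0 + j85.81 Ω
  C: Z = 1/(jωC) = -j/(ω·C) = 0 - j0.481 Ω
Step 3 — Parallel branch: L || C = 1/(1/L + 1/C) = 0 - j0.4837 Ω.
Step 4 — Series with R1: Z_total = R1 + (L || C) = 50 - j0.4837 Ω = 50∠-0.6° Ω.
Step 5 — Source phasor: V = 170∠157.9° V = -157.5 + j63.96 V.
Step 6 — Ohm's law: I = V / Z_total = (-157.5 + j63.96) / (50 - j0.4837) = -3.162 + j1.249 A.
Step 7 — Convert to polar: |I| = 3.4 A, ∠I = 158.5°.

I = 3.4∠158.5° A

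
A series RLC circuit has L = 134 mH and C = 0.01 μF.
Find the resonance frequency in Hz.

Step 1 — Resonance condition Im(Z)=0 gives ω₀ = 1/√(LC).
Step 2 — ω₀ = 1/√(0.134·1e-08) = 2.732e+04 rad/s.
Step 3 — f₀ = ω₀/(2π) = 4348 Hz.

f₀ = 4348 Hz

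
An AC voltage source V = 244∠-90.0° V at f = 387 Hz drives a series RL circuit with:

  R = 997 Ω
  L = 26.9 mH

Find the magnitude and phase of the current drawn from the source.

Step 1 — Angular frequency: ω = 2π·f = 2π·387 = 2432 rad/s.
Step 2 — Component impedances:
  R: Z = R = 997 Ω
  L: Z = jωL = j·2432·0.0269 = 0 + j65.41 Ω
Step 3 — Series combination: Z_total = R + L = 997 + j65.41 Ω = 999.1∠3.8° Ω.
Step 4 — Source phasor: V = 244∠-90.0° V = 0 - j244 V.
Step 5 — Ohm's law: I = V / Z_total = (0 - j244) / (997 + j65.41) = -0.01599 - j0.2437 A.
Step 6 — Convert to polar: |I| = 0.2442 A, ∠I = -93.8°.

I = 0.2442∠-93.8° A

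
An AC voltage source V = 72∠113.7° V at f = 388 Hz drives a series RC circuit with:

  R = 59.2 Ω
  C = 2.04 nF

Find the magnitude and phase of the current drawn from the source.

Step 1 — Angular frequency: ω = 2π·f = 2π·388 = 2438 rad/s.
Step 2 — Component impedances:
  R: Z = R = 59.2 Ω
  C: Z = 1/(jωC) = -j/(ω·C) = 0 - j2.011e+05 Ω
Step 3 — Series combination: Z_total = R + C = 59.2 - j2.011e+05 Ω = 2.011e+05∠-90.0° Ω.
Step 4 — Source phasor: V = 72∠113.7° V = -28.94 + j65.93 V.
Step 5 — Ohm's law: I = V / Z_total = (-28.94 + j65.93) / (59.2 - j2.011e+05) = -0.0003279 - j0.0001438 A.
Step 6 — Convert to polar: |I| = 0.0003581 A, ∠I = -156.3°.

I = 0.0003581∠-156.3° A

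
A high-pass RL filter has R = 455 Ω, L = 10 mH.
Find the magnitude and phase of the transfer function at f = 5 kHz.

Step 1 — Angular frequency: ω = 2π·5000 = 3.142e+04 rad/s.
Step 2 — Transfer function: H(jω) = jωL/(R + jωL).
Step 3 — Numerator jωL = j·314.2; denominator R + jωL = 455 + j314.2.
Step 4 — H = 0.3228 + j0.4676.
Step 5 — Magnitude: |H| = 0.5682 (-4.9 dB); phase: φ = 55.4°.

|H| = 0.5682 (-4.9 dB), φ = 55.4°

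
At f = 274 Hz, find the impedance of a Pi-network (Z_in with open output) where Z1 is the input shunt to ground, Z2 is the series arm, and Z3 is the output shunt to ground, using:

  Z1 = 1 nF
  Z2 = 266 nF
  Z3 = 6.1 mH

Step 1 — Angular frequency: ω = 2π·f = 2π·274 = 1722 rad/s.
Step 2 — Component impedances:
  Z1: Z = 1/(jωC) = -j/(ω·C) = 0 - j5.809e+05 Ω
  Z2: Z = 1/(jωC) = -j/(ω·C) = 0 - j2184 Ω
  Z3: Z = jωL = j·1722·0.0061 = 0 + j10.5 Ω
Step 3 — With open output, the series arm Z2 and the output shunt Z3 appear in series to ground: Z2 + Z3 = 0 - j2173 Ω.
Step 4 — Parallel with input shunt Z1: Z_in = Z1 || (Z2 + Z3) = 0 - j2165 Ω = 2165∠-90.0° Ω.

Z = 0 - j2165 Ω = 2165∠-90.0° Ω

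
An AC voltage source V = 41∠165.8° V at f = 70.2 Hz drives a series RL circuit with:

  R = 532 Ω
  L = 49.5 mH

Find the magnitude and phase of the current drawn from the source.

Step 1 — Angular frequency: ω = 2π·f = 2π·70.2 = 441.1 rad/s.
Step 2 — Component impedances:
  R: Z = R = 532 Ω
  L: Z = jωL = j·441.1·0.0495 = 0 + j21.83 Ω
Step 3 — Series combination: Z_total = R + L = 532 + j21.83 Ω = 532.4∠2.4° Ω.
Step 4 — Source phasor: V = 41∠165.8° V = -39.75 + j10.06 V.
Step 5 — Ohm's law: I = V / Z_total = (-39.75 + j10.06) / (532 + j21.83) = -0.07381 + j0.02193 A.
Step 6 — Convert to polar: |I| = 0.077 A, ∠I = 163.4°.

I = 0.077∠163.4° A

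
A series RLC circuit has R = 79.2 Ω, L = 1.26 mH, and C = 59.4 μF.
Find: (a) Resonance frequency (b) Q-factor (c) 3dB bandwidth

Step 1 — Resonance: ω₀ = 1/√(LC) = 1/√(0.00126·5.94e-05) = 3655 rad/s.
Step 2 — f₀ = ω₀/(2π) = 581.8 Hz.
Step 3 — Series Q: Q = ω₀L/R = 3655·0.00126/79.2 = 0.05815.
Step 4 — Bandwidth: Δω = ω₀/Q = 6.286e+04 rad/s; BW = Δω/(2π) = 1e+04 Hz.

(a) f₀ = 581.8 Hz  (b) Q = 0.05815  (c) BW = 1e+04 Hz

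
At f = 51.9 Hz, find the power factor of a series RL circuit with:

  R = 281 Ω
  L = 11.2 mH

Step 1 — Angular frequency: ω = 2π·f = 2π·51.9 = 326.1 rad/s.
Step 2 — Component impedances:
  R: Z = R = 281 Ω
  L: Z = jωL = j·326.1·0.0112 = 0 + j3.652 Ω
Step 3 — Series combination: Z_total = R + L = 281 + j3.652 Ω = 281∠0.7° Ω.
Step 4 — Power factor: PF = cos(φ) = Re(Z)/|Z| = 281/281.02 = 0.9999.
Step 5 — Type: Im(Z) = 3.652 ⇒ lagging (phase φ = 0.7°).

PF = 0.9999 (lagging, φ = 0.7°)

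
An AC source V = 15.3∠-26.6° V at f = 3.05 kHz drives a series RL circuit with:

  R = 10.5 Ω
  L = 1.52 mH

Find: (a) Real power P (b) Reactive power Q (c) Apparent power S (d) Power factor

Step 1 — Angular frequency: ω = 2π·f = 2π·3050 = 1.916e+04 rad/s.
Step 2 — Component impedances:
  R: Z = R = 10.5 Ω
  L: Z = jωL = j·1.916e+04·0.00152 = 0 + j29.13 Ω
Step 3 — Series combination: Z_total = R + L = 10.5 + j29.13 Ω = 30.96∠70.2° Ω.
Step 4 — Source phasor: V = 15.3∠-26.6° V = 13.68 - j6.851 V.
Step 5 — Current: I = V / Z = -0.05831 - j0.4907 A = 0.4941∠-96.8° A.
Step 6 — Complex power: S = V·I* = 2.564 + j7.112 VA.
Step 7 — Real power: P = Re(S) = 2.564 W.
Step 8 — Reactive power: Q = Im(S) = 7.112 VAR.
Step 9 — Apparent power: |S| = 7.56 VA.
Step 10 — Power factor: PF = P/|S| = 0.3391 (lagging).

(a) P = 2.564 W  (b) Q = 7.112 VAR  (c) S = 7.56 VA  (d) PF = 0.3391 (lagging)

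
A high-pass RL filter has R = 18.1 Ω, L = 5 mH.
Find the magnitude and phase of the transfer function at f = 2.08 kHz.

Step 1 — Angular frequency: ω = 2π·2080 = 1.307e+04 rad/s.
Step 2 — Transfer function: H(jω) = jωL/(R + jωL).
Step 3 — Numerator jωL = j·65.35; denominator R + jωL = 18.1 + j65.35.
Step 4 — H = 0.9287 + j0.2573.
Step 5 — Magnitude: |H| = 0.9637 (-0.3 dB); phase: φ = 15.5°.

|H| = 0.9637 (-0.3 dB), φ = 15.5°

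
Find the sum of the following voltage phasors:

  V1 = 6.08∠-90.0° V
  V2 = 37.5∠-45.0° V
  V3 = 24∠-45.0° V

Step 1 — Convert each phasor to rectangular form:
  V1 = 6.08·(cos(-90.0°) + j·sin(-90.0°)) = 0 - j6.08 V
  V2 = 37.5·(cos(-45.0°) + j·sin(-45.0°)) = 26.52 - j26.52 V
  V3 = 24·(cos(-45.0°) + j·sin(-45.0°)) = 16.97 - j16.97 V
Step 2 — Sum components: V_total = 43.49 - j49.57 V.
Step 3 — Convert to polar: |V_total| = 65.94 V, ∠V_total = -48.7°.

V_total = 65.94∠-48.7° V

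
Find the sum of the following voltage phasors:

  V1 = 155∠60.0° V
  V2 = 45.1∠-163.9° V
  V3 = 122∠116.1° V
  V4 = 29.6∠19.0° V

Step 1 — Convert each phasor to rectangular form:
  V1 = 155·(cos(60.0°) + j·sin(60.0°)) = 77.5 + j134.2 V
  V2 = 45.1·(cos(-163.9°) + j·sin(-163.9°)) = -43.33 - j12.51 V
  V3 = 122·(cos(116.1°) + j·sin(116.1°)) = -53.67 + j109.6 V
  V4 = 29.6·(cos(19.0°) + j·sin(19.0°)) = 27.99 + j9.637 V
Step 2 — Sum components: V_total = 8.484 + j240.9 V.
Step 3 — Convert to polar: |V_total| = 241.1 V, ∠V_total = 88.0°.

V_total = 241.1∠88.0° V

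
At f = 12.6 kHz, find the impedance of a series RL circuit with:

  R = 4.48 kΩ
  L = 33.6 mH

Step 1 — Angular frequency: ω = 2π·f = 2π·1.26e+04 = 7.917e+04 rad/s.
Step 2 — Component impedances:
  R: Z = R = 4480 Ω
  L: Z = jωL = j·7.917e+04·0.0336 = 0 + j2660 Ω
Step 3 — Series combination: Z_total = R + L = 4480 + j2660 Ω = 5210∠30.7° Ω.

Z = 4480 + j2660 Ω = 5210∠30.7° Ω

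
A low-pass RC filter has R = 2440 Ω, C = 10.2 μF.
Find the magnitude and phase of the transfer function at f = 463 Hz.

Step 1 — Angular frequency: ω = 2π·463 = 2909 rad/s.
Step 2 — Transfer function: H(jω) = 1/(1 + jωRC).
Step 3 — Denominator: 1 + jωRC = 1 + j·2909·2440·1.02e-05 = 1 + j72.4.
Step 4 — H = 0.0001907 - j0.01381.
Step 5 — Magnitude: |H| = 0.01381 (-37.2 dB); phase: φ = -89.2°.

|H| = 0.01381 (-37.2 dB), φ = -89.2°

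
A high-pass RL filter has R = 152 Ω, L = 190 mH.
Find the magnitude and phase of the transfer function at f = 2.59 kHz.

Step 1 — Angular frequency: ω = 2π·2590 = 1.627e+04 rad/s.
Step 2 — Transfer function: H(jω) = jωL/(R + jωL).
Step 3 — Numerator jωL = j·3092; denominator R + jωL = 152 + j3092.
Step 4 — H = 0.9976 + j0.04904.
Step 5 — Magnitude: |H| = 0.9988 (-0.0 dB); phase: φ = 2.8°.

|H| = 0.9988 (-0.0 dB), φ = 2.8°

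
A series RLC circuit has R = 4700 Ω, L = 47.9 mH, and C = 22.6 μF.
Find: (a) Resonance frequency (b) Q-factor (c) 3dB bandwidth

Step 1 — Resonance condition Im(Z)=0 gives ω₀ = 1/√(LC).
Step 2 — ω₀ = 1/√(0.0479·2.26e-05) = 961.1 rad/s.
Step 3 — f₀ = ω₀/(2π) = 153 Hz.
Step 4 — Series Q: Q = ω₀L/R = 961.1·0.0479/4700 = 0.009795.
Step 5 — 3dB bandwidth: Δω = ω₀/Q = 9.812e+04 rad/s; BW = Δω/(2π) = 1.562e+04 Hz.

(a) f₀ = 153 Hz  (b) Q = 0.009795  (c) BW = 1.562e+04 Hz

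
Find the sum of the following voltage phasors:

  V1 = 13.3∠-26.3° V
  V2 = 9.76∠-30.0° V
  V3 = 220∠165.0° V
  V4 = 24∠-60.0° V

Step 1 — Convert each phasor to rectangular form:
  V1 = 13.3·(cos(-26.3°) + j·sin(-26.3°)) = 11.92 - j5.893 V
  V2 = 9.76·(cos(-30.0°) + j·sin(-30.0°)) = 8.452 - j4.88 V
  V3 = 220·(cos(165.0°) + j·sin(165.0°)) = -212.5 + j56.94 V
  V4 = 24·(cos(-60.0°) + j·sin(-60.0°)) = 12 - j20.78 V
Step 2 — Sum components: V_total = -180.1 + j25.38 V.
Step 3 — Convert to polar: |V_total| = 181.9 V, ∠V_total = 172.0°.

V_total = 181.9∠172.0° V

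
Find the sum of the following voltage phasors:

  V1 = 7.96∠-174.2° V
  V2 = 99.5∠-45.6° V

Step 1 — Convert each phasor to rectangular form:
  V1 = 7.96·(cos(-174.2°) + j·sin(-174.2°)) = -7.919 - j0.8044 V
  V2 = 99.5·(cos(-45.6°) + j·sin(-45.6°)) = 69.62 - j71.09 V
Step 2 — Sum components: V_total = 61.7 - j71.89 V.
Step 3 — Convert to polar: |V_total| = 94.74 V, ∠V_total = -49.4°.

V_total = 94.74∠-49.4° V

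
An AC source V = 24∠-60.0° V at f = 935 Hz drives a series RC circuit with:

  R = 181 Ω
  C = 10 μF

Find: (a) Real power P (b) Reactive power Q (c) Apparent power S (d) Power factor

Step 1 — Angular frequency: ω = 2π·f = 2π·935 = 5875 rad/s.
Step 2 — Component impedances:
  R: Z = R = 181 Ω
  C: Z = 1/(jωC) = -j/(ω·C) = 0 - j17.02 Ω
Step 3 — Series combination: Z_total = R + C = 181 - j17.02 Ω = 181.8∠-5.4° Ω.
Step 4 — Source phasor: V = 24∠-60.0° V = 12 - j20.78 V.
Step 5 — Current: I = V / Z = 0.07642 - j0.1076 A = 0.132∠-54.6° A.
Step 6 — Complex power: S = V·I* = 3.154 - j0.2967 VA.
Step 7 — Real power: P = Re(S) = 3.154 W.
Step 8 — Reactive power: Q = Im(S) = -0.2967 VAR.
Step 9 — Apparent power: |S| = 3.168 VA.
Step 10 — Power factor: PF = P/|S| = 0.9956 (leading).

(a) P = 3.154 W  (b) Q = -0.2967 VAR  (c) S = 3.168 VA  (d) PF = 0.9956 (leading)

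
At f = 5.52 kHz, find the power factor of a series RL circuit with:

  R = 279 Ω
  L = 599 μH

Step 1 — Angular frequency: ω = 2π·f = 2π·5520 = 3.468e+04 rad/s.
Step 2 — Component impedances:
  R: Z = R = 279 Ω
  L: Z = jωL = j·3.468e+04·0.000599 = 0 + j20.78 Ω
Step 3 — Series combination: Z_total = R + L = 279 + j20.78 Ω = 279.8∠4.3° Ω.
Step 4 — Power factor: PF = cos(φ) = Re(Z)/|Z| = 279/279.77 = 0.9972.
Step 5 — Type: Im(Z) = 20.78 ⇒ lagging (phase φ = 4.3°).

PF = 0.9972 (lagging, φ = 4.3°)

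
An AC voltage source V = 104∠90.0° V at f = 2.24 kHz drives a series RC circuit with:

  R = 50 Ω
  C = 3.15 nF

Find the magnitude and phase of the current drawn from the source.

Step 1 — Angular frequency: ω = 2π·f = 2π·2240 = 1.407e+04 rad/s.
Step 2 — Component impedances:
  R: Z = R = 50 Ω
  C: Z = 1/(jωC) = -j/(ω·C) = 0 - j2.256e+04 Ω
Step 3 — Series combination: Z_total = R + C = 50 - j2.256e+04 Ω = 2.256e+04∠-89.9° Ω.
Step 4 — Source phasor: V = 104∠90.0° V = 0 + j104 V.
Step 5 — Ohm's law: I = V / Z_total = (0 + j104) / (50 - j2.256e+04) = -0.004611 + j1.022e-05 A.
Step 6 — Convert to polar: |I| = 0.004611 A, ∠I = 179.9°.

I = 0.004611∠179.9° A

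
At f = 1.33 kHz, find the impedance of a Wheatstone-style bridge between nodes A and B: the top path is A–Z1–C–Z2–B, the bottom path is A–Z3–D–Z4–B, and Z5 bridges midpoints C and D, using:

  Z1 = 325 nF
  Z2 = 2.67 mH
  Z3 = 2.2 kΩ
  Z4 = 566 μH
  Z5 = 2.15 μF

Step 1 — Angular frequency: ω = 2π·f = 2π·1330 = 8357 rad/s.
Step 2 — Component impedances:
  Z1: Z = 1/(jωC) = -j/(ω·C) = 0 - j368.2 Ω
  Z2: Z = jωL = j·8357·0.00267 = 0 + j22.31 Ω
  Z3: Z = R = 2200 Ω
  Z4: Z = jωL = j·8357·0.000566 = 0 + j4.73 Ω
  Z5: Z = 1/(jωC) = -j/(ω·C) = 0 - j55.66 Ω
Step 3 — Bridge requires nodal analysis (the Z5 bridge couples midpoints C and D, so the two paths cannot be reduced to a simple series/parallel combination). Setting node B to ground and injecting 1 A at node A, the 3-node admittance system at A, C, D solves to V_A = Z_AB = 46.99 - j321.8 Ω = 325.2∠-81.7° Ω.

Z = 46.99 - j321.8 Ω = 325.2∠-81.7° Ω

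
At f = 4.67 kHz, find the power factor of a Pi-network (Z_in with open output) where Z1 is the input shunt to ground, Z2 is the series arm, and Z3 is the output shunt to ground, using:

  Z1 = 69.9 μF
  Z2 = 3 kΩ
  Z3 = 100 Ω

Step 1 — Angular frequency: ω = 2π·f = 2π·4670 = 2.934e+04 rad/s.
Step 2 — Component impedances:
  Z1: Z = 1/(jωC) = -j/(ω·C) = 0 - j0.4876 Ω
  Z2: Z = R = 3000 Ω
  Z3: Z = R = 100 Ω
Step 3 — With open output, the series arm Z2 and the output shunt Z3 appear in series to ground: Z2 + Z3 = 3100 Ω.
Step 4 — Parallel with input shunt Z1: Z_in = Z1 || (Z2 + Z3) = 7.668e-05 - j0.4876 Ω = 0.4876∠-90.0° Ω.
Step 5 — Power factor: PF = cos(φ) = Re(Z)/|Z| = 7.668e-05/0.4876 = 0.0001573.
Step 6 — Type: Im(Z) = -0.4876 ⇒ leading (phase φ = -90.0°).

PF = 0.0001573 (leading, φ = -90.0°)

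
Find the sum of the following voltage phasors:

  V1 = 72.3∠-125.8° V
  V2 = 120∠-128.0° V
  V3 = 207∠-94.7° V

Step 1 — Convert each phasor to rectangular form:
  V1 = 72.3·(cos(-125.8°) + j·sin(-125.8°)) = -42.29 - j58.64 V
  V2 = 120·(cos(-128.0°) + j·sin(-128.0°)) = -73.88 - j94.56 V
  V3 = 207·(cos(-94.7°) + j·sin(-94.7°)) = -16.96 - j206.3 V
Step 2 — Sum components: V_total = -133.1 - j359.5 V.
Step 3 — Convert to polar: |V_total| = 383.4 V, ∠V_total = -110.3°.

V_total = 383.4∠-110.3° V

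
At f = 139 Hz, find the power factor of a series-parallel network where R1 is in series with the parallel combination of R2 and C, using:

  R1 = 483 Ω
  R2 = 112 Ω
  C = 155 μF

Step 1 — Angular frequency: ω = 2π·f = 2π·139 = 873.4 rad/s.
Step 2 — Component impedances:
  R1: Z = R = 483 Ω
  R2: Z = R = 112 Ω
  C: Z = 1/(jωC) = -j/(ω·C) = 0 - j7.387 Ω
Step 3 — Parallel branch: R2 || C = 1/(1/R2 + 1/C) = 0.4851 - j7.355 Ω.
Step 4 — Series with R1: Z_total = R1 + (R2 || C) = 483.5 - j7.355 Ω = 483.5∠-0.9° Ω.
Step 5 — Power factor: PF = cos(φ) = Re(Z)/|Z| = 483.49/483.54 = 0.9999.
Step 6 — Type: Im(Z) = -7.355 ⇒ leading (phase φ = -0.9°).

PF = 0.9999 (leading, φ = -0.9°)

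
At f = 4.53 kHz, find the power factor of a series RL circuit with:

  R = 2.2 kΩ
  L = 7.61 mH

Step 1 — Angular frequency: ω = 2π·f = 2π·4530 = 2.846e+04 rad/s.
Step 2 — Component impedances:
  R: Z = R = 2200 Ω
  L: Z = jωL = j·2.846e+04·0.00761 = 0 + j216.6 Ω
Step 3 — Series combination: Z_total = R + L = 2200 + j216.6 Ω = 2211∠5.6° Ω.
Step 4 — Power factor: PF = cos(φ) = Re(Z)/|Z| = 2200/2210.6 = 0.9952.
Step 5 — Type: Im(Z) = 216.6 ⇒ lagging (phase φ = 5.6°).

PF = 0.9952 (lagging, φ = 5.6°)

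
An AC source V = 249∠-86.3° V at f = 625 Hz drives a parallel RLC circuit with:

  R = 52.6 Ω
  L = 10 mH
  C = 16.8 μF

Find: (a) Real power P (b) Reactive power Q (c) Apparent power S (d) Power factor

Step 1 — Angular frequency: ω = 2π·f = 2π·625 = 3927 rad/s.
Step 2 — Component impedances:
  R: Z = R = 52.6 Ω
  L: Z = jωL = j·3927·0.01 = 0 + j39.27 Ω
  C: Z = 1/(jωC) = -j/(ω·C) = 0 - j15.16 Ω
Step 3 — Parallel combination: 1/Z_total = 1/R + 1/L + 1/C; Z_total = 9.494 - j20.23 Ω = 22.35∠-64.9° Ω.
Step 4 — Source phasor: V = 249∠-86.3° V = 16.07 - j248.5 V.
Step 5 — Current: I = V / Z = 10.37 - j4.073 A = 11.14∠-21.4° A.
Step 6 — Complex power: S = V·I* = 1179 - j2512 VA.
Step 7 — Real power: P = Re(S) = 1179 W.
Step 8 — Reactive power: Q = Im(S) = -2512 VAR.
Step 9 — Apparent power: |S| = 2774 VA.
Step 10 — Power factor: PF = P/|S| = 0.4249 (leading).

(a) P = 1179 W  (b) Q = -2512 VAR  (c) S = 2774 VA  (d) PF = 0.4249 (leading)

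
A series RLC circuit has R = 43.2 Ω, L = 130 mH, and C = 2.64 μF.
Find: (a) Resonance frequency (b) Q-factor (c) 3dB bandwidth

Step 1 — Resonance: ω₀ = 1/√(LC) = 1/√(0.13·2.64e-06) = 1707 rad/s.
Step 2 — f₀ = ω₀/(2π) = 271.7 Hz.
Step 3 — Series Q: Q = ω₀L/R = 1707·0.13/43.2 = 5.137.
Step 4 — Bandwidth: Δω = ω₀/Q = 332.3 rad/s; BW = Δω/(2π) = 52.89 Hz.

(a) f₀ = 271.7 Hz  (b) Q = 5.137  (c) BW = 52.89 Hz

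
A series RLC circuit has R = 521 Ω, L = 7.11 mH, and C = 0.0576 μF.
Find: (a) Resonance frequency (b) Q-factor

Step 1 — Resonance condition Im(Z)=0 gives ω₀ = 1/√(LC).
Step 2 — ω₀ = 1/√(0.00711·5.76e-08) = 4.941e+04 rad/s.
Step 3 — f₀ = ω₀/(2π) = 7865 Hz.
Step 4 — Series Q: Q = ω₀L/R = 4.941e+04·0.00711/521 = 0.6744.

(a) f₀ = 7865 Hz  (b) Q = 0.6744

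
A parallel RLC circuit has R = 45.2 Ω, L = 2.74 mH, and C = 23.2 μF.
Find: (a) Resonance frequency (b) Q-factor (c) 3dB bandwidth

Step 1 — Resonance: ω₀ = 1/√(LC) = 1/√(0.00274·2.32e-05) = 3966 rad/s.
Step 2 — f₀ = ω₀/(2π) = 631.2 Hz.
Step 3 — Parallel Q: Q = R/(ω₀L) = 45.2/(3966·0.00274) = 4.159.
Step 4 — Bandwidth: Δω = ω₀/Q = 953.6 rad/s; BW = Δω/(2π) = 151.8 Hz.

(a) f₀ = 631.2 Hz  (b) Q = 4.159  (c) BW = 151.8 Hz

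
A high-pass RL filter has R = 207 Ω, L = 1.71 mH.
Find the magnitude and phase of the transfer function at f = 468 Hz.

Step 1 — Angular frequency: ω = 2π·468 = 2941 rad/s.
Step 2 — Transfer function: H(jω) = jωL/(R + jωL).
Step 3 — Numerator jωL = j·5.028; denominator R + jωL = 207 + j5.028.
Step 4 — H = 0.0005897 + j0.02428.
Step 5 — Magnitude: |H| = 0.02428 (-32.3 dB); phase: φ = 88.6°.

|H| = 0.02428 (-32.3 dB), φ = 88.6°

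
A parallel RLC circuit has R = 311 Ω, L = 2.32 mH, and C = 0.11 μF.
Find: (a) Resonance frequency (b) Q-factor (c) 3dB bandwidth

Step 1 — Resonance: ω₀ = 1/√(LC) = 1/√(0.00232·1.1e-07) = 6.26e+04 rad/s.
Step 2 — f₀ = ω₀/(2π) = 9963 Hz.
Step 3 — Parallel Q: Q = R/(ω₀L) = 311/(6.26e+04·0.00232) = 2.141.
Step 4 — Bandwidth: Δω = ω₀/Q = 2.923e+04 rad/s; BW = Δω/(2π) = 4652 Hz.

(a) f₀ = 9963 Hz  (b) Q = 2.141  (c) BW = 4652 Hz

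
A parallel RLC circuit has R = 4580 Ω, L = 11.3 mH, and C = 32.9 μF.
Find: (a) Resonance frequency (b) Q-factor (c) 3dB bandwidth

Step 1 — Resonance: ω₀ = 1/√(LC) = 1/√(0.0113·3.29e-05) = 1640 rad/s.
Step 2 — f₀ = ω₀/(2π) = 261 Hz.
Step 3 — Parallel Q: Q = R/(ω₀L) = 4580/(1640·0.0113) = 247.1.
Step 4 — Bandwidth: Δω = ω₀/Q = 6.636 rad/s; BW = Δω/(2π) = 1.056 Hz.

(a) f₀ = 261 Hz  (b) Q = 247.1  (c) BW = 1.056 Hz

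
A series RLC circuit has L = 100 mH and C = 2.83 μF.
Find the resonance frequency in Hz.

Step 1 — Resonance condition Im(Z)=0 gives ω₀ = 1/√(LC).
Step 2 — ω₀ = 1/√(0.1·2.83e-06) = 1880 rad/s.
Step 3 — f₀ = ω₀/(2π) = 299.2 Hz.

f₀ = 299.2 Hz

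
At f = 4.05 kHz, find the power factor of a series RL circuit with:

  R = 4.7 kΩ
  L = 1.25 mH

Step 1 — Angular frequency: ω = 2π·f = 2π·4050 = 2.545e+04 rad/s.
Step 2 — Component impedances:
  R: Z = R = 4700 Ω
  L: Z = jωL = j·2.545e+04·0.00125 = 0 + j31.81 Ω
Step 3 — Series combination: Z_total = R + L = 4700 + j31.81 Ω = 4700∠0.4° Ω.
Step 4 — Power factor: PF = cos(φ) = Re(Z)/|Z| = 4700/4700 = 1.
Step 5 — Type: Im(Z) = 31.81 ⇒ lagging (phase φ = 0.4°).

PF = 1 (lagging, φ = 0.4°)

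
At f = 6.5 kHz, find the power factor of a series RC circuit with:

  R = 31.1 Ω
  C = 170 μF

Step 1 — Angular frequency: ω = 2π·f = 2π·6500 = 4.084e+04 rad/s.
Step 2 — Component impedances:
  R: Z = R = 31.1 Ω
  C: Z = 1/(jωC) = -j/(ω·C) = 0 - j0.144 Ω
Step 3 — Series combination: Z_total = R + C = 31.1 - j0.144 Ω = 31.1∠-0.3° Ω.
Step 4 — Power factor: PF = cos(φ) = Re(Z)/|Z| = 31.1/31.1 = 1.
Step 5 — Type: Im(Z) = -0.144 ⇒ leading (phase φ = -0.3°).

PF = 1 (leading, φ = -0.3°)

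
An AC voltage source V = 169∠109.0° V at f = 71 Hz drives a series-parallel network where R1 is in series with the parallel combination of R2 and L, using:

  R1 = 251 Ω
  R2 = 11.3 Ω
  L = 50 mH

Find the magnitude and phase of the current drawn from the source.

Step 1 — Angular frequency: ω = 2π·f = 2π·71 = 446.1 rad/s.
Step 2 — Component impedances:
  R1: Z = R = 251 Ω
  R2: Z = R = 11.3 Ω
  L: Z = jωL = j·446.1·0.05 = 0 + j22.31 Ω
Step 3 — Parallel branch: R2 || L = 1/(1/R2 + 1/L) = 8.992 + j4.555 Ω.
Step 4 — Series with R1: Z_total = R1 + (R2 || L) = 260 + j4.555 Ω = 260∠1.0° Ω.
Step 5 — Source phasor: V = 169∠109.0° V = -55.02 + j159.8 V.
Step 6 — Ohm's law: I = V / Z_total = (-55.02 + j159.8) / (260 + j4.555) = -0.2008 + j0.6181 A.
Step 7 — Convert to polar: |I| = 0.6499 A, ∠I = 108.0°.

I = 0.6499∠108.0° A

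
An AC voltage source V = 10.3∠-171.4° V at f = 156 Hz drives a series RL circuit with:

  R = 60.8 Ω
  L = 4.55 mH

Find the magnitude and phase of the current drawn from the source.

Step 1 — Angular frequency: ω = 2π·f = 2π·156 = 980.2 rad/s.
Step 2 — Component impedances:
  R: Z = R = 60.8 Ω
  L: Z = jωL = j·980.2·0.00455 = 0 + j4.46 Ω
Step 3 — Series combination: Z_total = R + L = 60.8 + j4.46 Ω = 60.96∠4.2° Ω.
Step 4 — Source phasor: V = 10.3∠-171.4° V = -10.18 - j1.54 V.
Step 5 — Ohm's law: I = V / Z_total = (-10.18 - j1.54) / (60.8 + j4.46) = -0.1685 - j0.01298 A.
Step 6 — Convert to polar: |I| = 0.169 A, ∠I = -175.6°.

I = 0.169∠-175.6° A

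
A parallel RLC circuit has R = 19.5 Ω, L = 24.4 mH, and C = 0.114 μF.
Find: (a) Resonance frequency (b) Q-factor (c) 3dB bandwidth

Step 1 — Resonance: ω₀ = 1/√(LC) = 1/√(0.0244·1.14e-07) = 1.896e+04 rad/s.
Step 2 — f₀ = ω₀/(2π) = 3018 Hz.
Step 3 — Parallel Q: Q = R/(ω₀L) = 19.5/(1.896e+04·0.0244) = 0.04215.
Step 4 — Bandwidth: Δω = ω₀/Q = 4.498e+05 rad/s; BW = Δω/(2π) = 7.159e+04 Hz.

(a) f₀ = 3018 Hz  (b) Q = 0.04215  (c) BW = 7.159e+04 Hz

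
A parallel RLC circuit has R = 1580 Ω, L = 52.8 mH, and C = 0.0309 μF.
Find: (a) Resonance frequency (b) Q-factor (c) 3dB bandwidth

Step 1 — Resonance: ω₀ = 1/√(LC) = 1/√(0.0528·3.09e-08) = 2.476e+04 rad/s.
Step 2 — f₀ = ω₀/(2π) = 3940 Hz.
Step 3 — Parallel Q: Q = R/(ω₀L) = 1580/(2.476e+04·0.0528) = 1.209.
Step 4 — Bandwidth: Δω = ω₀/Q = 2.048e+04 rad/s; BW = Δω/(2π) = 3260 Hz.

(a) f₀ = 3940 Hz  (b) Q = 1.209  (c) BW = 3260 Hz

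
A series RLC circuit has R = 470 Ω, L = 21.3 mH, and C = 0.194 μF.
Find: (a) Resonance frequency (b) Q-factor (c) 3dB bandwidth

Step 1 — Resonance: ω₀ = 1/√(LC) = 1/√(0.0213·1.94e-07) = 1.556e+04 rad/s.
Step 2 — f₀ = ω₀/(2π) = 2476 Hz.
Step 3 — Series Q: Q = ω₀L/R = 1.556e+04·0.0213/470 = 0.705.
Step 4 — Bandwidth: Δω = ω₀/Q = 2.207e+04 rad/s; BW = Δω/(2π) = 3512 Hz.

(a) f₀ = 2476 Hz  (b) Q = 0.705  (c) BW = 3512 Hz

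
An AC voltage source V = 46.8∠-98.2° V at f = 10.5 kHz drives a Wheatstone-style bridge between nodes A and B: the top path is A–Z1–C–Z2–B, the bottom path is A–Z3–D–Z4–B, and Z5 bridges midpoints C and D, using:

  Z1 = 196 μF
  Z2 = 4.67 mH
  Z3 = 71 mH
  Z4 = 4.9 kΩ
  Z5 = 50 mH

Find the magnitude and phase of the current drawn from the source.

Step 1 — Angular frequency: ω = 2π·f = 2π·1.05e+04 = 6.597e+04 rad/s.
Step 2 — Component impedances:
  Z1: Z = 1/(jωC) = -j/(ω·C) = 0 - j0.07733 Ω
  Z2: Z = jωL = j·6.597e+04·0.00467 = 0 + j308.1 Ω
  Z3: Z = jωL = j·6.597e+04·0.071 = 0 + j4684 Ω
  Z4: Z = R = 4900 Ω
  Z5: Z = jωL = j·6.597e+04·0.05 = 0 + j3299 Ω
Step 3 — Bridge requires nodal analysis (the Z5 bridge couples midpoints C and D, so the two paths cannot be reduced to a simple series/parallel combination). Setting node B to ground and injecting 1 A at node A, the 3-node admittance system at A, C, D solves to V_A = Z_AB = 16.01 + j300.7 Ω = 301.1∠87.0° Ω.
Step 4 — Source phasor: V = 46.8∠-98.2° V = -6.675 - j46.32 V.
Step 5 — Ohm's law: I = V / Z_total = (-6.675 - j46.32) / (16.01 + j300.7) = -0.1548 + j0.01396 A.
Step 6 — Convert to polar: |I| = 0.1554 A, ∠I = 174.8°.

I = 0.1554∠174.8° A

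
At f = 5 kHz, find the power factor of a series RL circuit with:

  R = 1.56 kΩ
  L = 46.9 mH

Step 1 — Angular frequency: ω = 2π·f = 2π·5000 = 3.142e+04 rad/s.
Step 2 — Component impedances:
  R: Z = R = 1560 Ω
  L: Z = jωL = j·3.142e+04·0.0469 = 0 + j1473 Ω
Step 3 — Series combination: Z_total = R + L = 1560 + j1473 Ω = 2146∠43.4° Ω.
Step 4 — Power factor: PF = cos(φ) = Re(Z)/|Z| = 1560/2145.8 = 0.727.
Step 5 — Type: Im(Z) = 1473 ⇒ lagging (phase φ = 43.4°).

PF = 0.727 (lagging, φ = 43.4°)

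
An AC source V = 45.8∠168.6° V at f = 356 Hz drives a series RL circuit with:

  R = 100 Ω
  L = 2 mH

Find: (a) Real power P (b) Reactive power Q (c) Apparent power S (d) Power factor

Step 1 — Angular frequency: ω = 2π·f = 2π·356 = 2237 rad/s.
Step 2 — Component impedances:
  R: Z = R = 100 Ω
  L: Z = jωL = j·2237·0.002 = 0 + j4.474 Ω
Step 3 — Series combination: Z_total = R + L = 100 + j4.474 Ω = 100.1∠2.6° Ω.
Step 4 — Source phasor: V = 45.8∠168.6° V = -44.9 + j9.053 V.
Step 5 — Current: I = V / Z = -0.444 + j0.1104 A = 0.4575∠166.0° A.
Step 6 — Complex power: S = V·I* = 20.93 + j0.9365 VA.
Step 7 — Real power: P = Re(S) = 20.93 W.
Step 8 — Reactive power: Q = Im(S) = 0.9365 VAR.
Step 9 — Apparent power: |S| = 20.96 VA.
Step 10 — Power factor: PF = P/|S| = 0.999 (lagging).

(a) P = 20.93 W  (b) Q = 0.9365 VAR  (c) S = 20.96 VA  (d) PF = 0.999 (lagging)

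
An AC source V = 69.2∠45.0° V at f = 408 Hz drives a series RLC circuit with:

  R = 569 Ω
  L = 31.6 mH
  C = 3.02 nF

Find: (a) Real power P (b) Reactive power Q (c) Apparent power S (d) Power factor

Step 1 — Angular frequency: ω = 2π·f = 2π·408 = 2564 rad/s.
Step 2 — Component impedances:
  R: Z = R = 569 Ω
  L: Z = jωL = j·2564·0.0316 = 0 + j81.01 Ω
  C: Z = 1/(jωC) = -j/(ω·C) = 0 - j1.292e+05 Ω
Step 3 — Series combination: Z_total = R + L + C = 569 - j1.291e+05 Ω = 1.291e+05∠-89.7° Ω.
Step 4 — Source phasor: V = 69.2∠45.0° V = 48.93 + j48.93 V.
Step 5 — Current: I = V / Z = -0.0003774 + j0.0003807 A = 0.0005361∠134.7° A.
Step 6 — Complex power: S = V·I* = 0.0001635 - j0.0371 VA.
Step 7 — Real power: P = Re(S) = 0.0001635 W.
Step 8 — Reactive power: Q = Im(S) = -0.0371 VAR.
Step 9 — Apparent power: |S| = 0.0371 VA.
Step 10 — Power factor: PF = P/|S| = 0.004408 (leading).

(a) P = 0.0001635 W  (b) Q = -0.0371 VAR  (c) S = 0.0371 VA  (d) PF = 0.004408 (leading)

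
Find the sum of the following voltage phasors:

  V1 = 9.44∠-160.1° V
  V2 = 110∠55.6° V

Step 1 — Convert each phasor to rectangular form:
  V1 = 9.44·(cos(-160.1°) + j·sin(-160.1°)) = -8.876 - j3.213 V
  V2 = 110·(cos(55.6°) + j·sin(55.6°)) = 62.15 + j90.76 V
Step 2 — Sum components: V_total = 53.27 + j87.55 V.
Step 3 — Convert to polar: |V_total| = 102.5 V, ∠V_total = 58.7°.

V_total = 102.5∠58.7° V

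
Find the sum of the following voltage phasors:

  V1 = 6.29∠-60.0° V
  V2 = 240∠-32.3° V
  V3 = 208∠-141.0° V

Step 1 — Convert each phasor to rectangular form:
  V1 = 6.29·(cos(-60.0°) + j·sin(-60.0°)) = 3.145 - j5.447 V
  V2 = 240·(cos(-32.3°) + j·sin(-32.3°)) = 202.9 - j128.2 V
  V3 = 208·(cos(-141.0°) + j·sin(-141.0°)) = -161.6 - j130.9 V
Step 2 — Sum components: V_total = 44.36 - j264.6 V.
Step 3 — Convert to polar: |V_total| = 268.3 V, ∠V_total = -80.5°.

V_total = 268.3∠-80.5° V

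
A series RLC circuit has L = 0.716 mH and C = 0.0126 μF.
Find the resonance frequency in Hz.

Step 1 — Resonance condition Im(Z)=0 gives ω₀ = 1/√(LC).
Step 2 — ω₀ = 1/√(0.000716·1.26e-08) = 3.329e+05 rad/s.
Step 3 — f₀ = ω₀/(2π) = 5.299e+04 Hz.

f₀ = 5.299e+04 Hz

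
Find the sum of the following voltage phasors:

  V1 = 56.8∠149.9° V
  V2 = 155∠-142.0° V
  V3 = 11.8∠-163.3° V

Step 1 — Convert each phasor to rectangular form:
  V1 = 56.8·(cos(149.9°) + j·sin(149.9°)) = -49.14 + j28.49 V
  V2 = 155·(cos(-142.0°) + j·sin(-142.0°)) = -122.1 - j95.43 V
  V3 = 11.8·(cos(-163.3°) + j·sin(-163.3°)) = -11.3 - j3.391 V
Step 2 — Sum components: V_total = -182.6 - j70.33 V.
Step 3 — Convert to polar: |V_total| = 195.7 V, ∠V_total = -158.9°.

V_total = 195.7∠-158.9° V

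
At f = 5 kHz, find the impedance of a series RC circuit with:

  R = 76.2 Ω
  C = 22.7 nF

Step 1 — Angular frequency: ω = 2π·f = 2π·5000 = 3.142e+04 rad/s.
Step 2 — Component impedances:
  R: Z = R = 76.2 Ω
  C: Z = 1/(jωC) = -j/(ω·C) = 0 - j1402 Ω
Step 3 — Series combination: Z_total = R + C = 76.2 - j1402 Ω = 1404∠-86.9° Ω.

Z = 76.2 - j1402 Ω = 1404∠-86.9° Ω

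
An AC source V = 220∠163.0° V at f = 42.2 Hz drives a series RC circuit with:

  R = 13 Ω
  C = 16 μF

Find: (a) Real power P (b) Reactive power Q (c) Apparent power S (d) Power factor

Step 1 — Angular frequency: ω = 2π·f = 2π·42.2 = 265.2 rad/s.
Step 2 — Component impedances:
  R: Z = R = 13 Ω
  C: Z = 1/(jωC) = -j/(ω·C) = 0 - j235.7 Ω
Step 3 — Series combination: Z_total = R + C = 13 - j235.7 Ω = 236.1∠-86.8° Ω.
Step 4 — Source phasor: V = 220∠163.0° V = -210.4 + j64.32 V.
Step 5 — Current: I = V / Z = -0.3211 - j0.8748 A = 0.9319∠-110.2° A.
Step 6 — Complex power: S = V·I* = 11.29 - j204.7 VA.
Step 7 — Real power: P = Re(S) = 11.29 W.
Step 8 — Reactive power: Q = Im(S) = -204.7 VAR.
Step 9 — Apparent power: |S| = 205 VA.
Step 10 — Power factor: PF = P/|S| = 0.05507 (leading).

(a) P = 11.29 W  (b) Q = -204.7 VAR  (c) S = 205 VA  (d) PF = 0.05507 (leading)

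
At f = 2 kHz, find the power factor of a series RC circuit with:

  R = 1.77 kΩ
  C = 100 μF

Step 1 — Angular frequency: ω = 2π·f = 2π·2000 = 1.257e+04 rad/s.
Step 2 — Component impedances:
  R: Z = R = 1770 Ω
  C: Z = 1/(jωC) = -j/(ω·C) = 0 - j0.7958 Ω
Step 3 — Series combination: Z_total = R + C = 1770 - j0.7958 Ω = 1770∠-0.0° Ω.
Step 4 — Power factor: PF = cos(φ) = Re(Z)/|Z| = 1770/1770 = 1.
Step 5 — Type: Im(Z) = -0.7958 ⇒ leading (phase φ = -0.0°).

PF = 1 (leading, φ = -0.0°)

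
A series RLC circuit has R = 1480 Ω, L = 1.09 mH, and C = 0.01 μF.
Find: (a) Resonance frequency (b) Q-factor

Step 1 — Resonance condition Im(Z)=0 gives ω₀ = 1/√(LC).
Step 2 — ω₀ = 1/√(0.00109·1e-08) = 3.029e+05 rad/s.
Step 3 — f₀ = ω₀/(2π) = 4.821e+04 Hz.
Step 4 — Series Q: Q = ω₀L/R = 3.029e+05·0.00109/1480 = 0.2231.

(a) f₀ = 4.821e+04 Hz  (b) Q = 0.2231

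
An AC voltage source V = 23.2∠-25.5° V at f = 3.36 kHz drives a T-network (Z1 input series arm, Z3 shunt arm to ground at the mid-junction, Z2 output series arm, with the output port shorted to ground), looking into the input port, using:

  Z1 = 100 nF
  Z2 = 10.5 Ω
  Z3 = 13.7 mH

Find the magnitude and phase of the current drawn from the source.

Step 1 — Angular frequency: ω = 2π·f = 2π·3360 = 2.111e+04 rad/s.
Step 2 — Component impedances:
  Z1: Z = 1/(jωC) = -j/(ω·C) = 0 - j473.7 Ω
  Z2: Z = R = 10.5 Ω
  Z3: Z = jωL = j·2.111e+04·0.0137 = 0 + j289.2 Ω
Step 3 — With the output port shorted to ground, the output series arm Z2 runs from the junction to ground; the shunt arm Z3 also runs from the junction to ground. They appear in parallel: Z3 || Z2 = 10.49 + j0.3807 Ω.
Step 4 — Series with input arm Z1: Z_in = Z1 + (Z3 || Z2) = 10.49 - j473.3 Ω = 473.4∠-88.7° Ω.
Step 5 — Source phasor: V = 23.2∠-25.5° V = 20.94 - j9.988 V.
Step 6 — Ohm's law: I = V / Z_total = (20.94 - j9.988) / (10.49 - j473.3) = 0.02207 + j0.04375 A.
Step 7 — Convert to polar: |I| = 0.04901 A, ∠I = 63.2°.

I = 0.04901∠63.2° A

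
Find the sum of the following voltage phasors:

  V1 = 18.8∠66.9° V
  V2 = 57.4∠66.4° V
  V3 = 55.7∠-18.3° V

Step 1 — Convert each phasor to rectangular form:
  V1 = 18.8·(cos(66.9°) + j·sin(66.9°)) = 7.376 + j17.29 V
  V2 = 57.4·(cos(66.4°) + j·sin(66.4°)) = 22.98 + j52.6 V
  V3 = 55.7·(cos(-18.3°) + j·sin(-18.3°)) = 52.88 - j17.49 V
Step 2 — Sum components: V_total = 83.24 + j52.4 V.
Step 3 — Convert to polar: |V_total| = 98.36 V, ∠V_total = 32.2°.

V_total = 98.36∠32.2° V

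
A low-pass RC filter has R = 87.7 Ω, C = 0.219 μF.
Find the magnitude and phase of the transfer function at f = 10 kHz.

Step 1 — Angular frequency: ω = 2π·1e+04 = 6.283e+04 rad/s.
Step 2 — Transfer function: H(jω) = 1/(1 + jωRC).
Step 3 — Denominator: 1 + jωRC = 1 + j·6.283e+04·87.7·2.19e-07 = 1 + j1.207.
Step 4 — H = 0.4071 - j0.4913.
Step 5 — Magnitude: |H| = 0.6381 (-3.9 dB); phase: φ = -50.4°.

|H| = 0.6381 (-3.9 dB), φ = -50.4°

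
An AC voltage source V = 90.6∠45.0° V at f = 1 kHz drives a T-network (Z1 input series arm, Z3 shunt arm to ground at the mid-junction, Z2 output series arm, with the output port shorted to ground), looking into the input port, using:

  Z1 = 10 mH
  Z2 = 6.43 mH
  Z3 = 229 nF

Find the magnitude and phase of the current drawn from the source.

Step 1 — Angular frequency: ω = 2π·f = 2π·1000 = 6283 rad/s.
Step 2 — Component impedances:
  Z1: Z = jωL = j·6283·0.01 = 0 + j62.83 Ω
  Z2: Z = jωL = j·6283·0.00643 = 0 + j40.4 Ω
  Z3: Z = 1/(jωC) = -j/(ω·C) = 0 - j695 Ω
Step 3 — With the output port shorted to ground, the output series arm Z2 runs from the junction to ground; the shunt arm Z3 also runs from the junction to ground. They appear in parallel: Z3 || Z2 = 0 + j42.89 Ω.
Step 4 — Series with input arm Z1: Z_in = Z1 + (Z3 || Z2) = 0 + j105.7 Ω = 105.7∠90.0° Ω.
Step 5 — Source phasor: V = 90.6∠45.0° V = 64.06 + j64.06 V.
Step 6 — Ohm's law: I = V / Z_total = (64.06 + j64.06) / (0 + j105.7) = 0.6059 - j0.6059 A.
Step 7 — Convert to polar: |I| = 0.8569 A, ∠I = -45.0°.

I = 0.8569∠-45.0° A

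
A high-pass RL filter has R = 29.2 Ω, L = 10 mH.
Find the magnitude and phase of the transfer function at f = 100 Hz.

Step 1 — Angular frequency: ω = 2π·100 = 628.3 rad/s.
Step 2 — Transfer function: H(jω) = jωL/(R + jωL).
Step 3 — Numerator jωL = j·6.283; denominator R + jωL = 29.2 + j6.283.
Step 4 — H = 0.04425 + j0.2057.
Step 5 — Magnitude: |H| = 0.2104 (-13.5 dB); phase: φ = 77.9°.

|H| = 0.2104 (-13.5 dB), φ = 77.9°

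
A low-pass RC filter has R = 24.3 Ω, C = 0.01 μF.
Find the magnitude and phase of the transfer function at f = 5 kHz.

Step 1 — Angular frequency: ω = 2π·5000 = 3.142e+04 rad/s.
Step 2 — Transfer function: H(jω) = 1/(1 + jωRC).
Step 3 — Denominator: 1 + jωRC = 1 + j·3.142e+04·24.3·1e-08 = 1 + j0.007634.
Step 4 — H = 0.9999 - j0.007634.
Step 5 — Magnitude: |H| = 1 (-0.0 dB); phase: φ = -0.4°.

|H| = 1 (-0.0 dB), φ = -0.4°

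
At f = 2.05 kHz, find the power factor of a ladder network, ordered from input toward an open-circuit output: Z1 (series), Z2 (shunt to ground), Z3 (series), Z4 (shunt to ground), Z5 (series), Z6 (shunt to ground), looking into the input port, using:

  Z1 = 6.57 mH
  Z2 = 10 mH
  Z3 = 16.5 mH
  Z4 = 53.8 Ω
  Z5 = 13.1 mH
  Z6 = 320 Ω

Step 1 — Angular frequency: ω = 2π·f = 2π·2050 = 1.288e+04 rad/s.
Step 2 — Component impedances:
  Z1: Z = jωL = j·1.288e+04·0.00657 = 0 + j84.63 Ω
  Z2: Z = jωL = j·1.288e+04·0.01 = 0 + j128.8 Ω
  Z3: Z = jωL = j·1.288e+04·0.0165 = 0 + j212.5 Ω
  Z4: Z = R = 53.8 Ω
  Z5: Z = jωL = j·1.288e+04·0.0131 = 0 + j168.7 Ω
  Z6: Z = R = 320 Ω
Step 3 — Ladder network (open output): work backward from the far end, alternating series and parallel combinations. Z_in = 6.509 + j166.1 Ω = 166.3∠87.8° Ω.
Step 4 — Power factor: PF = cos(φ) = Re(Z)/|Z| = 6.5086/166.26 = 0.03915.
Step 5 — Type: Im(Z) = 166.1 ⇒ lagging (phase φ = 87.8°).

PF = 0.03915 (lagging, φ = 87.8°)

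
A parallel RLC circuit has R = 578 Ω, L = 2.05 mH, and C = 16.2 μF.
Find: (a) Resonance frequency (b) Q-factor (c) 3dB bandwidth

Step 1 — Resonance: ω₀ = 1/√(LC) = 1/√(0.00205·1.62e-05) = 5487 rad/s.
Step 2 — f₀ = ω₀/(2π) = 873.3 Hz.
Step 3 — Parallel Q: Q = R/(ω₀L) = 578/(5487·0.00205) = 51.38.
Step 4 — Bandwidth: Δω = ω₀/Q = 106.8 rad/s; BW = Δω/(2π) = 17 Hz.

(a) f₀ = 873.3 Hz  (b) Q = 51.38  (c) BW = 17 Hz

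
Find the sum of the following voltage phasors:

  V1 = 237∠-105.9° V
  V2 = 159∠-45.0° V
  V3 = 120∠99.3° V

Step 1 — Convert each phasor to rectangular form:
  V1 = 237·(cos(-105.9°) + j·sin(-105.9°)) = -64.93 - j227.9 V
  V2 = 159·(cos(-45.0°) + j·sin(-45.0°)) = 112.4 - j112.4 V
  V3 = 120·(cos(99.3°) + j·sin(99.3°)) = -19.39 + j118.4 V
Step 2 — Sum components: V_total = 28.11 - j221.9 V.
Step 3 — Convert to polar: |V_total| = 223.7 V, ∠V_total = -82.8°.

V_total = 223.7∠-82.8° V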